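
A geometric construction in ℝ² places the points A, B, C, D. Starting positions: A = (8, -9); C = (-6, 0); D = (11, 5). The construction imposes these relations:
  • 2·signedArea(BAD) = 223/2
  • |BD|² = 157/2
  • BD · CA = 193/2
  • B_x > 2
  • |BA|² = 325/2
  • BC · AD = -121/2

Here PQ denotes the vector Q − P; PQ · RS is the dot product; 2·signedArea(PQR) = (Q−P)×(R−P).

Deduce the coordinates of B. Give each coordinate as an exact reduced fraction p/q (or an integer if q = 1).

1. B_x = 5/2  [2·signedArea(BAD) = 223/2 ∩ BC · AD = -121/2]
2. B_y = 5/2  [2·signedArea(BAD) = 223/2 ∩ BC · AD = -121/2]
   → B = (5/2, 5/2)

B = (5/2, 5/2)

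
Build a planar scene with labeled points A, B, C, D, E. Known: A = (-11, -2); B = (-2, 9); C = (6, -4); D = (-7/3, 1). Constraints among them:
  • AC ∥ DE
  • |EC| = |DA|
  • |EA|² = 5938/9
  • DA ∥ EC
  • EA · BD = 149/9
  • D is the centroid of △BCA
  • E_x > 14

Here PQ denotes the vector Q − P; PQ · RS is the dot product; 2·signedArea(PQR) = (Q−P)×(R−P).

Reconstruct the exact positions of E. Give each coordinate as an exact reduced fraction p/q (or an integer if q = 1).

1. E_x = 44/3  [DA ∥ EC ∩ AC ∥ DE]
2. E_y = -1  [DA ∥ EC ∩ AC ∥ DE]
   → E = (44/3, -1)

E = (44/3, -1)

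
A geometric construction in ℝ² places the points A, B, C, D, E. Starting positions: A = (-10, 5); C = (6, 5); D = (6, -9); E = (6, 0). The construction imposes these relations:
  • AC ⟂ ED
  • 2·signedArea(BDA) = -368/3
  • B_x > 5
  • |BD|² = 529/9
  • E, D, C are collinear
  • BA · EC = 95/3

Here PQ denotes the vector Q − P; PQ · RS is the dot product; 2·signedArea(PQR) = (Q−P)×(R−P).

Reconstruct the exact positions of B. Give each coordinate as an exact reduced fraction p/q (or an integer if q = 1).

B = (6, -4/3)

1. B_x = 6  [2·signedArea(BDA) = -368/3 ∩ BA · EC = 95/3]
2. B_y = -4/3  [2·signedArea(BDA) = -368/3 ∩ BA · EC = 95/3]
   → B = (6, -4/3)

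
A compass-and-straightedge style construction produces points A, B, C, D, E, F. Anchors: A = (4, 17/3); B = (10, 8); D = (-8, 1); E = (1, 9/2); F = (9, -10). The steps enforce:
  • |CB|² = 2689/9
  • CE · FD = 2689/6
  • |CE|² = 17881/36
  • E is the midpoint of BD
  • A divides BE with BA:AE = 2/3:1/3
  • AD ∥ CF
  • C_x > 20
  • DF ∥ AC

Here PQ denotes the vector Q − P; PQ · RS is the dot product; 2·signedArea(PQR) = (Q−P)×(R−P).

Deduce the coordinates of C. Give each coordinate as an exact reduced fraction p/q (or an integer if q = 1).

C = (21, -16/3)

1. C_x = 21  [AD ∥ CF ∩ DF ∥ AC]
2. C_y = -16/3  [AD ∥ CF ∩ DF ∥ AC]
   → C = (21, -16/3)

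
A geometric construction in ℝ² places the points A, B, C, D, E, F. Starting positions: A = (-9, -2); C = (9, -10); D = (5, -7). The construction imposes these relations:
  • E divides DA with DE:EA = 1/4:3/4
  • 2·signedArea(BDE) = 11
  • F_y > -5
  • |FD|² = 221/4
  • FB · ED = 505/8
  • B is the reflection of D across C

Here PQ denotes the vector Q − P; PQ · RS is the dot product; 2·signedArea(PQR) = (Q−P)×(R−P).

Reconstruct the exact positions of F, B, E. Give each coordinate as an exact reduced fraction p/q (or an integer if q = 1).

B = (13, -13)
E = (3/2, -23/4)
F = (-2, -9/2)

1. B_x = 13  [B is the reflection of D across C]
2. B_y = -13  [B is the reflection of D across C]
   → B = (13, -13)
3. E_x = 3/2  [E divides DA with DE:EA = 1/4:3/4]
4. E_y = -23/4  [E divides DA with DE:EA = 1/4:3/4]
   → E = (3/2, -23/4)
5. F_x = -2  [line -7/2·x + 5/4·y + -11/8 = 0 ∩ |FD|² = 221/4]
6. F_y = -9/2  [line -7/2·x + 5/4·y + -11/8 = 0 ∩ |FD|² = 221/4]
   → F = (-2, -9/2)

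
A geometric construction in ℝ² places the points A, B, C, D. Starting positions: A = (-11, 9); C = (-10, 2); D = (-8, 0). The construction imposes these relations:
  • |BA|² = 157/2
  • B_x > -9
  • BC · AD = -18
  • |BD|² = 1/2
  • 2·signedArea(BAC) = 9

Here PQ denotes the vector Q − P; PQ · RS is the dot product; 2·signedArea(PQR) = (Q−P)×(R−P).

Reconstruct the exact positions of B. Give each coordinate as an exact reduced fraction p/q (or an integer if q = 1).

B = (-17/2, 1/2)

1. B_x = -17/2  [2·signedArea(BAC) = 9 ∩ BC · AD = -18]
2. B_y = 1/2  [2·signedArea(BAC) = 9 ∩ BC · AD = -18]
   → B = (-17/2, 1/2)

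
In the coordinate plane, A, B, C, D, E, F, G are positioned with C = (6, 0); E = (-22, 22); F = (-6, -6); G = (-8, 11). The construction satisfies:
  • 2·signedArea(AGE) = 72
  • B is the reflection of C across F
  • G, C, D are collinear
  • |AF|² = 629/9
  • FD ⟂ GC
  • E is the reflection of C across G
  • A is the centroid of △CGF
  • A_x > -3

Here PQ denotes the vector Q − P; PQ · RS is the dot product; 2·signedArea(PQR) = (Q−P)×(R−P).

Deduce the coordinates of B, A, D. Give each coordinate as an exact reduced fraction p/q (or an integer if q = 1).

A = (-8/3, 5/3)
B = (-18, -12)
D = (474/317, 1122/317)

1. B_x = -18  [B is the reflection of C across F]
2. B_y = -12  [B is the reflection of C across F]
   → B = (-18, -12)
3. A_x = -8/3  [A is the centroid of △CGF]
4. A_y = 5/3  [A is the centroid of △CGF]
   → A = (-8/3, 5/3)
5. D_x = 474/317  [G, C, D are collinear ∩ FD ⟂ GC]
6. D_y = 1122/317  [G, C, D are collinear ∩ FD ⟂ GC]
   → D = (474/317, 1122/317)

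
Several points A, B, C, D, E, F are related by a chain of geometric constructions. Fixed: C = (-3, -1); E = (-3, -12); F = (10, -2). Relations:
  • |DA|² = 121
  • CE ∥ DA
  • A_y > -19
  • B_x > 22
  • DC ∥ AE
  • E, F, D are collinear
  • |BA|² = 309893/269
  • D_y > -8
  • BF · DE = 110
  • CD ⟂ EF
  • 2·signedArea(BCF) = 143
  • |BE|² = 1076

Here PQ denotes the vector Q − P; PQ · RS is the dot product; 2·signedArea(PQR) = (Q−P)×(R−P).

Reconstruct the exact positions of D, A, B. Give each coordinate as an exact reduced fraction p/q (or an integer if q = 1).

1. D_x = 623/269  [E, F, D are collinear ∩ CD ⟂ EF]
2. D_y = -2128/269  [E, F, D are collinear ∩ CD ⟂ EF]
   → D = (623/269, -2128/269)
3. A_x = 623/269  [DC ∥ AE ∩ CE ∥ DA]
4. A_y = -5087/269  [DC ∥ AE ∩ CE ∥ DA]
   → A = (623/269, -5087/269)
5. B_x = 23  [BF · DE = 110 ∩ 2·signedArea(BCF) = 143]
6. B_y = 8  [BF · DE = 110 ∩ 2·signedArea(BCF) = 143]
   → B = (23, 8)

A = (623/269, -5087/269)
B = (23, 8)
D = (623/269, -2128/269)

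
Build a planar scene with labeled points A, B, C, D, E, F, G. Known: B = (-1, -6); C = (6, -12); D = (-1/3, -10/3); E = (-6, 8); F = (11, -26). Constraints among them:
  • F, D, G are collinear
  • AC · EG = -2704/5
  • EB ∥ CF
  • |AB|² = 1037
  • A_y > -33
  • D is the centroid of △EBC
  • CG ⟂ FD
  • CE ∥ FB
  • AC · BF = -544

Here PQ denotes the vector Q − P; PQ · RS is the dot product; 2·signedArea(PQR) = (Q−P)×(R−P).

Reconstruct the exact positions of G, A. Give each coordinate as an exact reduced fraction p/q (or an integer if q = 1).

A = (18, -32)
G = (22/5, -64/5)

1. G_x = 22/5  [F, D, G are collinear ∩ CG ⟂ FD]
2. G_y = -64/5  [F, D, G are collinear ∩ CG ⟂ FD]
   → G = (22/5, -64/5)
3. A_x = 18  [AC · BF = -544 ∩ AC · EG = -2704/5]
4. A_y = -32  [AC · BF = -544 ∩ AC · EG = -2704/5]
   → A = (18, -32)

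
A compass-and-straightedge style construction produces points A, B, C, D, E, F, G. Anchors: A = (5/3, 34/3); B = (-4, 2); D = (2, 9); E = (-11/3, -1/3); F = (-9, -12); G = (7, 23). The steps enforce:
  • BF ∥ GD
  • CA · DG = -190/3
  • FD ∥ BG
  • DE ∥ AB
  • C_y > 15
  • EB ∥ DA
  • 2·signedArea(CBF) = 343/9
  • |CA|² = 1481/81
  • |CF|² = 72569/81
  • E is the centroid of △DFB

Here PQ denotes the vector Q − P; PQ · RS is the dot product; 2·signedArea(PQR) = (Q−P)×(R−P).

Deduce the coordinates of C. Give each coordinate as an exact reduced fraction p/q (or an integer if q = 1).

1. C_x = 31/9  [CA · DG = -190/3 ∩ 2·signedArea(CBF) = 343/9]
2. C_y = 137/9  [CA · DG = -190/3 ∩ 2·signedArea(CBF) = 343/9]
   → C = (31/9, 137/9)

C = (31/9, 137/9)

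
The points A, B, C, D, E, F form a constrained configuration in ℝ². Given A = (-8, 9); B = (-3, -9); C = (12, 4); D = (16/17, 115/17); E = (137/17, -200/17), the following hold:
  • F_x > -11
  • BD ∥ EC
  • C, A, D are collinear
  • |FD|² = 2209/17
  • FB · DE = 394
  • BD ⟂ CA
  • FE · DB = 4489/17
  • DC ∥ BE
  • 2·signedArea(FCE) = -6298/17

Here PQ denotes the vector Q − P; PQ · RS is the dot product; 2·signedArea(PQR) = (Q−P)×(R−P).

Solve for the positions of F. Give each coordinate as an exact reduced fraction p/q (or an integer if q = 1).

F = (-172/17, 162/17)

1. F_x = -172/17  [FE · DB = 4489/17 ∩ FB · DE = 394]
2. F_y = 162/17  [FE · DB = 4489/17 ∩ FB · DE = 394]
   → F = (-172/17, 162/17)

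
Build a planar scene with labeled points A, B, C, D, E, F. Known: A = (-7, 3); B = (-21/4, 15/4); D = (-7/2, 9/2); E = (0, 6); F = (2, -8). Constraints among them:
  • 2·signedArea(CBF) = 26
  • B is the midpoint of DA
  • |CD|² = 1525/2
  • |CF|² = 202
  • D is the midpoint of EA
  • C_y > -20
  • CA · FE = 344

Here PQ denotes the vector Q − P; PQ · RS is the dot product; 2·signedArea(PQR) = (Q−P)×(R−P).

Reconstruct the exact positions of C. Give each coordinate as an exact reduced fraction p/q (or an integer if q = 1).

C = (11, -19)

1. C_x = 11  [CA · FE = 344 ∩ 2·signedArea(CBF) = 26]
2. C_y = -19  [CA · FE = 344 ∩ 2·signedArea(CBF) = 26]
   → C = (11, -19)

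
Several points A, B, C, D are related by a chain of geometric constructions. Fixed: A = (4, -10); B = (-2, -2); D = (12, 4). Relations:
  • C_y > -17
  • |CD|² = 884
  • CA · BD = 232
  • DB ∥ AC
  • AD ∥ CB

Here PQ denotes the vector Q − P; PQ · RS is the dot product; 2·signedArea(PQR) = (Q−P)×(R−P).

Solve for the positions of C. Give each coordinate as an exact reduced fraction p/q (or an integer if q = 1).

1. C_x = -10  [AD ∥ CB ∩ DB ∥ AC]
2. C_y = -16  [AD ∥ CB ∩ DB ∥ AC]
   → C = (-10, -16)

C = (-10, -16)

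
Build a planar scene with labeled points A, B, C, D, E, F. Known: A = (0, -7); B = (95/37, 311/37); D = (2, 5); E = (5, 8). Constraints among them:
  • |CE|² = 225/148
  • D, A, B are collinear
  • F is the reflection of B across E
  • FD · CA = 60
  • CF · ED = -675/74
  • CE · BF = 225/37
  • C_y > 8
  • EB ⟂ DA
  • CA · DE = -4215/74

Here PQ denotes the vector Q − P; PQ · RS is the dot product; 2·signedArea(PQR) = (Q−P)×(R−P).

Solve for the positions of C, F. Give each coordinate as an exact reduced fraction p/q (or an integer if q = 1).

1. C_x = 140/37  [line -3·x + -3·y + 2661/74 = 0 ∩ |CE|² = 225/148]
2. C_y = 607/74  [line -3·x + -3·y + 2661/74 = 0 ∩ |CE|² = 225/148]
   → C = (140/37, 607/74)
3. F_x = 275/37  [CE · BF = 225/37 ∩ F is the reflection of B across E]
4. F_y = 281/37  [CE · BF = 225/37 ∩ F is the reflection of B across E]
   → F = (275/37, 281/37)

C = (140/37, 607/74)
F = (275/37, 281/37)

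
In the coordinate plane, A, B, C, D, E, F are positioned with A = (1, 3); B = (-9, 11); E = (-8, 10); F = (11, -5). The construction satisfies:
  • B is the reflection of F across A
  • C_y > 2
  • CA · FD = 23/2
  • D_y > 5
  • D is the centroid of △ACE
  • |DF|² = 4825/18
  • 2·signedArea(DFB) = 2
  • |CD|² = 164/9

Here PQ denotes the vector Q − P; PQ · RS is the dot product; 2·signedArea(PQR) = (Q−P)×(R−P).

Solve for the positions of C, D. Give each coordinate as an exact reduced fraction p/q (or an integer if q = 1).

C = (3/2, 5/2)
D = (-11/6, 31/6)

1. D_x = -11/6  [line -16·x + -20·y + 74 = 0 ∩ |DF|² = 4825/18]
2. D_y = 31/6  [line -16·x + -20·y + 74 = 0 ∩ |DF|² = 4825/18]
   → D = (-11/6, 31/6)
3. C_x = 3/2  [CA · FD = 23/2 ∩ D is the centroid of △ACE]
4. C_y = 5/2  [CA · FD = 23/2 ∩ D is the centroid of △ACE]
   → C = (3/2, 5/2)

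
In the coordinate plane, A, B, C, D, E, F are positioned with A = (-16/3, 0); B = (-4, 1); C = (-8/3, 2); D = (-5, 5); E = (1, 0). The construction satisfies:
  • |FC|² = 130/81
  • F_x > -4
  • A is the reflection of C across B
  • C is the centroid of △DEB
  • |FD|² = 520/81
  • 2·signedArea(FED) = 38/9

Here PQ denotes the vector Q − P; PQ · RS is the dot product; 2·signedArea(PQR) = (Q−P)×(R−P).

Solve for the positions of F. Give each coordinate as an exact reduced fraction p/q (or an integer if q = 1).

F = (-31/9, 3)

1. F_x = -31/9  [line -5·x + -6·y + 7/9 = 0 ∩ |FD|² = 520/81]
2. F_y = 3  [line -5·x + -6·y + 7/9 = 0 ∩ |FD|² = 520/81]
   → F = (-31/9, 3)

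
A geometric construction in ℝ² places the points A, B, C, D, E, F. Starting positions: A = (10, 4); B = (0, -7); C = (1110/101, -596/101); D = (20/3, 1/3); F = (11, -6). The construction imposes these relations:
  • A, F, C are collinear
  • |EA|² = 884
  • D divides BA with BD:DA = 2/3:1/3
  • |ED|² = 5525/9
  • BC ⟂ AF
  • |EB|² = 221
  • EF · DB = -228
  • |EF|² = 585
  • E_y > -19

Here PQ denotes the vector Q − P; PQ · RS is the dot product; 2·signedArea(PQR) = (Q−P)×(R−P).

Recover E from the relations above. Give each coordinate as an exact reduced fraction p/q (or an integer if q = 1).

1. E_x = -10  [line 20/3·x + 22/3·y + 596/3 = 0 ∩ |EA|² = 884]
2. E_y = -18  [line 20/3·x + 22/3·y + 596/3 = 0 ∩ |EA|² = 884]
   → E = (-10, -18)

E = (-10, -18)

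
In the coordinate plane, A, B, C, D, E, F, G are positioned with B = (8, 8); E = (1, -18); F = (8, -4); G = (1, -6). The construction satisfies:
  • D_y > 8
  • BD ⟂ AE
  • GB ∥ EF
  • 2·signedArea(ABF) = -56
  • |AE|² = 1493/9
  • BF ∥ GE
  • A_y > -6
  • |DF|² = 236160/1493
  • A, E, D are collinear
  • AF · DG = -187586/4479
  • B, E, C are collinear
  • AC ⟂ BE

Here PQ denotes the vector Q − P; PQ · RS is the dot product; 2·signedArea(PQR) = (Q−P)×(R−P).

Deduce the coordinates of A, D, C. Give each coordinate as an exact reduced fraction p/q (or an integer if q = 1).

A = (10/3, -16/3)
C = (9434/2175, -12188/2175)
D = (8752/1493, 12532/1493)

1. A_x = 10/3  [2·signedArea(ABF) = -56]
2. A_y = -16/3  [|AE|² = 1493/9]
   → A = (10/3, -16/3)
3. D_x = 8752/1493  [A, E, D are collinear ∩ BD ⟂ AE]
4. D_y = 12532/1493  [A, E, D are collinear ∩ BD ⟂ AE]
   → D = (8752/1493, 12532/1493)
5. C_x = 9434/2175  [B, E, C are collinear ∩ AC ⟂ BE]
6. C_y = -12188/2175  [B, E, C are collinear ∩ AC ⟂ BE]
   → C = (9434/2175, -12188/2175)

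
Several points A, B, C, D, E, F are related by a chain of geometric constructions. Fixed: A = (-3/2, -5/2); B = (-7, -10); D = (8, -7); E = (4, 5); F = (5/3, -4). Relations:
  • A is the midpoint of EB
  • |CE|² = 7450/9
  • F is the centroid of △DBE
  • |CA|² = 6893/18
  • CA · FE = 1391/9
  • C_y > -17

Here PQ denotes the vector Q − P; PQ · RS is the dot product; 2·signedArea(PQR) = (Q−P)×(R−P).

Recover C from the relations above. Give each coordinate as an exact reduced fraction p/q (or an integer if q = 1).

C = (-47/3, -16)

1. C_x = -47/3  [line -7/3·x + -9·y + -1625/9 = 0 ∩ |CA|² = 6893/18]
2. C_y = -16  [line -7/3·x + -9·y + -1625/9 = 0 ∩ |CA|² = 6893/18]
   → C = (-47/3, -16)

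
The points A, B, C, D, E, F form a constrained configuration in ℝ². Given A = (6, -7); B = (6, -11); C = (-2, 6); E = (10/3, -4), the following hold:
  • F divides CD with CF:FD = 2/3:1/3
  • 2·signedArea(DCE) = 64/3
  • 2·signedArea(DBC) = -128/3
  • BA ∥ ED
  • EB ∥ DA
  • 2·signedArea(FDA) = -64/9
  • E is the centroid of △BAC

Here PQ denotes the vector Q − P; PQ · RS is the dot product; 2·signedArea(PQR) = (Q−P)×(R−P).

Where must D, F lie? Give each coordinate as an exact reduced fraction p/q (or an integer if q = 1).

1. D_x = 10/3  [EB ∥ DA ∩ BA ∥ ED]
2. D_y = 0  [EB ∥ DA ∩ BA ∥ ED]
   → D = (10/3, 0)
3. F_x = 14/9  [F divides CD with CF:FD = 2/3:1/3]
4. F_y = 2  [F divides CD with CF:FD = 2/3:1/3]
   → F = (14/9, 2)

D = (10/3, 0)
F = (14/9, 2)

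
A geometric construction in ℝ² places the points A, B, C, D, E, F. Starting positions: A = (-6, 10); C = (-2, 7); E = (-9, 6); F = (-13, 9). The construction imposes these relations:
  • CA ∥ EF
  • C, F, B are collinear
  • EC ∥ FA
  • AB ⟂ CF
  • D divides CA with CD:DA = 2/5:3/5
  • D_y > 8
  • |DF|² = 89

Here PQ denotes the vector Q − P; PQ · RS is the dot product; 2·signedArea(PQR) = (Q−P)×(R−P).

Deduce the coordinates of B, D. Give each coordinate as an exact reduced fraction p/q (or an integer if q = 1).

1. B_x = -32/5  [C, F, B are collinear ∩ AB ⟂ CF]
2. B_y = 39/5  [C, F, B are collinear ∩ AB ⟂ CF]
   → B = (-32/5, 39/5)
3. D_x = -18/5  [D divides CA with CD:DA = 2/5:3/5]
4. D_y = 41/5  [D divides CA with CD:DA = 2/5:3/5]
   → D = (-18/5, 41/5)

B = (-32/5, 39/5)
D = (-18/5, 41/5)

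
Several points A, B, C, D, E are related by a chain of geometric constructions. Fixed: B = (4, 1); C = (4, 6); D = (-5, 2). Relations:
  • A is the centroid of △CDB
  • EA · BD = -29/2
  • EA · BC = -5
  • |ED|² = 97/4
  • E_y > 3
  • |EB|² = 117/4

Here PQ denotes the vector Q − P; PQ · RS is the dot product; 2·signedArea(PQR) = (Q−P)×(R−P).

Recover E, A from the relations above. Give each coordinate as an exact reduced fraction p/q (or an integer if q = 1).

A = (1, 3)
E = (-1/2, 4)

1. A_x = 1  [A is the centroid of △CDB]
2. A_y = 3  [A is the centroid of △CDB]
   → A = (1, 3)
3. E_x = -1/2  [EA · BD = -29/2 ∩ EA · BC = -5]
4. E_y = 4  [EA · BD = -29/2 ∩ EA · BC = -5]
   → E = (-1/2, 4)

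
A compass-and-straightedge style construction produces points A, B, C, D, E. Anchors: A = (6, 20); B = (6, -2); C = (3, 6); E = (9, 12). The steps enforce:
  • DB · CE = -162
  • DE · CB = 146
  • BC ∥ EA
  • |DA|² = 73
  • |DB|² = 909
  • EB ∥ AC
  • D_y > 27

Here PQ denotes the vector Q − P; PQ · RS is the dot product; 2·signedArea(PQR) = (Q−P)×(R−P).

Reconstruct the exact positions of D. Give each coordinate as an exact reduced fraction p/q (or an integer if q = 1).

1. D_x = 3  [DE · CB = 146 ∩ DB · CE = -162]
2. D_y = 28  [DE · CB = 146 ∩ DB · CE = -162]
   → D = (3, 28)

D = (3, 28)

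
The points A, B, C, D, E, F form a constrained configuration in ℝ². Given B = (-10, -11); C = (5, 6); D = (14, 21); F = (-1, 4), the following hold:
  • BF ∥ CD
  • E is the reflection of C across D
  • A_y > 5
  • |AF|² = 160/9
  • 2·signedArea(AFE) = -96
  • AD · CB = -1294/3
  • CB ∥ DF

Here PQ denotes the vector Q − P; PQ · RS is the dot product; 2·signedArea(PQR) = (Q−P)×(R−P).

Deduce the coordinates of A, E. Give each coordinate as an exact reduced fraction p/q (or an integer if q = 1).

1. E_x = 23  [E is the reflection of C across D]
2. E_y = 36  [E is the reflection of C across D]
   → E = (23, 36)
3. A_x = 3  [AD · CB = -1294/3 ∩ 2·signedArea(AFE) = -96]
4. A_y = 16/3  [AD · CB = -1294/3 ∩ 2·signedArea(AFE) = -96]
   → A = (3, 16/3)

A = (3, 16/3)
E = (23, 36)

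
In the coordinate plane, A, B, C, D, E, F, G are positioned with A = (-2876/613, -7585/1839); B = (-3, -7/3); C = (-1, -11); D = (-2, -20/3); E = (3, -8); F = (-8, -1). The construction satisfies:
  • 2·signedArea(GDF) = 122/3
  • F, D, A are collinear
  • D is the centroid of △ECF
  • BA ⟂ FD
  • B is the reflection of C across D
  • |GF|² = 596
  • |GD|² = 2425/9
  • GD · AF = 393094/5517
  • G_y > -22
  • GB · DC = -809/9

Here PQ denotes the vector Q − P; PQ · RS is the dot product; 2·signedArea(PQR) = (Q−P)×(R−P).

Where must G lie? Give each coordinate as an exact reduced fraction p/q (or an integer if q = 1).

G = (6, -21)

1. G_x = 6  [GD · AF = 393094/5517 ∩ GB · DC = -809/9]
2. G_y = -21  [GD · AF = 393094/5517 ∩ GB · DC = -809/9]
   → G = (6, -21)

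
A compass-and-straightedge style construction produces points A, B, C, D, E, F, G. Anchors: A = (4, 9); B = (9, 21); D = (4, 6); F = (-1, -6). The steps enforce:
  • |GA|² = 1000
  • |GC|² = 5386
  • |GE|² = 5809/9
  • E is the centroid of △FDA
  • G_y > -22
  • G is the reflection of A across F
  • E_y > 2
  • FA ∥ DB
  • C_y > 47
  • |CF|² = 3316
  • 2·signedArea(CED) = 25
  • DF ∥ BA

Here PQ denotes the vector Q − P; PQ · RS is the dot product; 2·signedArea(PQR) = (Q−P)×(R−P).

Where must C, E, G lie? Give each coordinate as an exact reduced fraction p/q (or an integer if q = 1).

C = (19, 48)
E = (7/3, 3)
G = (-6, -21)

1. E_x = 7/3  [E is the centroid of △FDA]
2. E_y = 3  [E is the centroid of △FDA]
   → E = (7/3, 3)
3. G_x = -6  [G is the reflection of A across F]
4. G_y = -21  [G is the reflection of A across F]
   → G = (-6, -21)
5. C_x = 19  [line -3·x + 5/3·y + -23 = 0 ∩ |CF|² = 3316]
6. C_y = 48  [line -3·x + 5/3·y + -23 = 0 ∩ |CF|² = 3316]
   → C = (19, 48)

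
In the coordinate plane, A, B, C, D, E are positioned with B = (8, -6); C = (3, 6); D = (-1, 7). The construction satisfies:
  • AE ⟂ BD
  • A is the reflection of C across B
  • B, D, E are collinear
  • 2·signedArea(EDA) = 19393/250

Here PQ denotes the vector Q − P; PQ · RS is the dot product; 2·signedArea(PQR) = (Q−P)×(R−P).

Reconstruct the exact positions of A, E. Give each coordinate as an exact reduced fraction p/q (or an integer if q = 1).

A = (13, -18)
E = (3809/250, -4113/250)

1. A_x = 13  [A is the reflection of C across B]
2. A_y = -18  [A is the reflection of C across B]
   → A = (13, -18)
3. E_x = 3809/250  [B, D, E are collinear ∩ AE ⟂ BD]
4. E_y = -4113/250  [B, D, E are collinear ∩ AE ⟂ BD]
   → E = (3809/250, -4113/250)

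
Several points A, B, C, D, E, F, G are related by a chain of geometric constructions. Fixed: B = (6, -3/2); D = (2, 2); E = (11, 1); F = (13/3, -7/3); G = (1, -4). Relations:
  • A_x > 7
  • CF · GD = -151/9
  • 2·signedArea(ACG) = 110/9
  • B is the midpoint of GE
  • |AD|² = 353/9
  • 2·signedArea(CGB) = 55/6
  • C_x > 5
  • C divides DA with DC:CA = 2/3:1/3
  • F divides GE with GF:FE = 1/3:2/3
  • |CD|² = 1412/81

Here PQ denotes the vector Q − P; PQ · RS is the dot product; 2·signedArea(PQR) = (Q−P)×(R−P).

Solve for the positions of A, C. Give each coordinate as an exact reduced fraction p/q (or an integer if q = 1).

1. C_x = 52/9  [CF · GD = -151/9 ∩ 2·signedArea(CGB) = 55/6]
2. C_y = 2/9  [CF · GD = -151/9 ∩ 2·signedArea(CGB) = 55/6]
   → C = (52/9, 2/9)
3. A_x = 23/3  [2·signedArea(ACG) = 110/9 ∩ C divides DA with DC:CA = 2/3:1/3]
4. A_y = -2/3  [2·signedArea(ACG) = 110/9 ∩ C divides DA with DC:CA = 2/3:1/3]
   → A = (23/3, -2/3)

A = (23/3, -2/3)
C = (52/9, 2/9)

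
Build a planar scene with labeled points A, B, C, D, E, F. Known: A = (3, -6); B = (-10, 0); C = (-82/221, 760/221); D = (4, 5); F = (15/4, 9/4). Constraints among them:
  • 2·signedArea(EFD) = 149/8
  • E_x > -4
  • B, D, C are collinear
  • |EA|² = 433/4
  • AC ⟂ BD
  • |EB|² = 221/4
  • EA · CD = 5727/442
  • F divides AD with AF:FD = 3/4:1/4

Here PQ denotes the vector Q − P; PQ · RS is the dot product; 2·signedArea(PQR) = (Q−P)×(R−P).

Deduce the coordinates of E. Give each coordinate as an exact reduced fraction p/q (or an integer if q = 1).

1. E_x = -3  [EA · CD = 5727/442 ∩ 2·signedArea(EFD) = 149/8]
2. E_y = 5/2  [EA · CD = 5727/442 ∩ 2·signedArea(EFD) = 149/8]
   → E = (-3, 5/2)

E = (-3, 5/2)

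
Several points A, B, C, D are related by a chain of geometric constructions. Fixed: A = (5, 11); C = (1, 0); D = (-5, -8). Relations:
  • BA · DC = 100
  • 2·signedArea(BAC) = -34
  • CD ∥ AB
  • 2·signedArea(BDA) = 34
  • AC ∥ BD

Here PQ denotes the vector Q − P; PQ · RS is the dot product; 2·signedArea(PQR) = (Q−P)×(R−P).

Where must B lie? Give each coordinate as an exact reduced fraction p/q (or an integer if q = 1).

1. B_x = -1  [AC ∥ BD ∩ CD ∥ AB]
2. B_y = 3  [AC ∥ BD ∩ CD ∥ AB]
   → B = (-1, 3)

B = (-1, 3)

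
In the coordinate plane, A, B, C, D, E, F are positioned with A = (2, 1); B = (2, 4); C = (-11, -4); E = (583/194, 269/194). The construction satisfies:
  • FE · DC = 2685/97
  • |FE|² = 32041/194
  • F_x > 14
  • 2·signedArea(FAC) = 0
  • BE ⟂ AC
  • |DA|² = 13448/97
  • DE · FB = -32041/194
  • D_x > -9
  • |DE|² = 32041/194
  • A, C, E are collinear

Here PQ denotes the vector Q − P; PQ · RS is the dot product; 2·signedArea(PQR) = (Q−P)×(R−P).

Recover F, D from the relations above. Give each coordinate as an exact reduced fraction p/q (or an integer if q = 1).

1. F_x = 15  [line 5·x + -13·y + 3 = 0 ∩ |FE|² = 32041/194]
2. F_y = 6  [line 5·x + -13·y + 3 = 0 ∩ |FE|² = 32041/194]
   → F = (15, 6)
3. D_x = -872/97  [DE · FB = -32041/194 ∩ FE · DC = 2685/97]
4. D_y = -313/97  [DE · FB = -32041/194 ∩ FE · DC = 2685/97]
   → D = (-872/97, -313/97)

D = (-872/97, -313/97)
F = (15, 6)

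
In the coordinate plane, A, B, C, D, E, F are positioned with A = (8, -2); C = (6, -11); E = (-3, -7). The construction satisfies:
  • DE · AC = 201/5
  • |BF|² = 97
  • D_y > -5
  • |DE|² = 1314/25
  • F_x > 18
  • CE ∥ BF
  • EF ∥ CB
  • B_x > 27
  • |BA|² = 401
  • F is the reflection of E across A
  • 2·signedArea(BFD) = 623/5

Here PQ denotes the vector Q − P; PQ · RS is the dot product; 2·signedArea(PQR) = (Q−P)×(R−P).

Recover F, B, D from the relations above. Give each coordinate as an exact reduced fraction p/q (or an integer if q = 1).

B = (28, -1)
D = (18/5, -4)
F = (19, 3)

1. F_x = 19  [F is the reflection of E across A]
2. F_y = 3  [F is the reflection of E across A]
   → F = (19, 3)
3. B_x = 28  [CE ∥ BF ∩ EF ∥ CB]
4. B_y = -1  [CE ∥ BF ∩ EF ∥ CB]
   → B = (28, -1)
5. D_x = 18/5  [DE · AC = 201/5 ∩ 2·signedArea(BFD) = 623/5]
6. D_y = -4  [DE · AC = 201/5 ∩ 2·signedArea(BFD) = 623/5]
   → D = (18/5, -4)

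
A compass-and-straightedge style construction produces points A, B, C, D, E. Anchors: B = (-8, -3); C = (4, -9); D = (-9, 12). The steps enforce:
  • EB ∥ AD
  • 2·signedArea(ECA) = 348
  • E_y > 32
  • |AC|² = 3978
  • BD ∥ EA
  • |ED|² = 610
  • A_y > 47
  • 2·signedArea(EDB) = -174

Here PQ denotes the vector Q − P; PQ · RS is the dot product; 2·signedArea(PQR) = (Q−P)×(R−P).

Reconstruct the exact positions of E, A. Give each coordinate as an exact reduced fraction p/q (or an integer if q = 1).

A = (-23, 48)
E = (-22, 33)

1. E_x = -22  [line 15·x + 1·y + 297 = 0 ∩ |ED|² = 610]
2. E_y = 33  [line 15·x + 1·y + 297 = 0 ∩ |ED|² = 610]
   → E = (-22, 33)
3. A_x = -23  [EB ∥ AD ∩ BD ∥ EA]
4. A_y = 48  [EB ∥ AD ∩ BD ∥ EA]
   → A = (-23, 48)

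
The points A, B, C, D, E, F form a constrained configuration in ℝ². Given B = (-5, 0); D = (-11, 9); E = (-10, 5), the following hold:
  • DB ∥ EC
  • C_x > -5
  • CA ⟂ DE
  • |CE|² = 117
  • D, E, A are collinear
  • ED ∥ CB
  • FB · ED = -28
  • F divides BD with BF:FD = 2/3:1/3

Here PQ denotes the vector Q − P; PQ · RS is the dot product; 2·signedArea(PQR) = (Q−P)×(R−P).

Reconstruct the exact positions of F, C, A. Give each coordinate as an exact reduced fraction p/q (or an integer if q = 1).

A = (-128/17, -83/17)
C = (-4, -4)
F = (-9, 6)

1. F_x = -9  [F divides BD with BF:FD = 2/3:1/3]
2. F_y = 6  [F divides BD with BF:FD = 2/3:1/3]
   → F = (-9, 6)
3. C_x = -4  [ED ∥ CB ∩ DB ∥ EC]
4. C_y = -4  [ED ∥ CB ∩ DB ∥ EC]
   → C = (-4, -4)
5. A_x = -128/17  [D, E, A are collinear ∩ CA ⟂ DE]
6. A_y = -83/17  [D, E, A are collinear ∩ CA ⟂ DE]
   → A = (-128/17, -83/17)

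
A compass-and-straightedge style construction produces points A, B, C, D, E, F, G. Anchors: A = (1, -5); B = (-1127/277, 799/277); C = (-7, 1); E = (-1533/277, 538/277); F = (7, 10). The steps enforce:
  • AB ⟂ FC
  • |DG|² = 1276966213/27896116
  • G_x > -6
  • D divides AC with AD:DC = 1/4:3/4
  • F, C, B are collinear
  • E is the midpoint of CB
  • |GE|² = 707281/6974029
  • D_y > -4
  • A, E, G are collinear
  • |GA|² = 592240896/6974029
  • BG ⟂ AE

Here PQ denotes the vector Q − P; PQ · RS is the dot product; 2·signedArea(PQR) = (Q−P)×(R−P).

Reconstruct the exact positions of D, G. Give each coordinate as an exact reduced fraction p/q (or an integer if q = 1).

D = (-1, -7/2)
G = (-37074131/6974029, 11927983/6974029)

1. D_x = -1  [D divides AC with AD:DC = 1/4:3/4]
2. D_y = -7/2  [D divides AC with AD:DC = 1/4:3/4]
   → D = (-1, -7/2)
3. G_x = -37074131/6974029  [A, E, G are collinear ∩ BG ⟂ AE]
4. G_y = 11927983/6974029  [A, E, G are collinear ∩ BG ⟂ AE]
   → G = (-37074131/6974029, 11927983/6974029)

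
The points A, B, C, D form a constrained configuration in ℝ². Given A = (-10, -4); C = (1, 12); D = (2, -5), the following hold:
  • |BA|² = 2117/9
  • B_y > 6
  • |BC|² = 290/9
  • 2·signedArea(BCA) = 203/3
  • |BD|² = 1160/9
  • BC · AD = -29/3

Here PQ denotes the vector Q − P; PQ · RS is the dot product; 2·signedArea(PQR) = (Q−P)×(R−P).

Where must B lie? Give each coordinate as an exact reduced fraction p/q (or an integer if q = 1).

B = (4/3, 19/3)

1. B_x = 4/3  [2·signedArea(BCA) = 203/3 ∩ BC · AD = -29/3]
2. B_y = 19/3  [2·signedArea(BCA) = 203/3 ∩ BC · AD = -29/3]
   → B = (4/3, 19/3)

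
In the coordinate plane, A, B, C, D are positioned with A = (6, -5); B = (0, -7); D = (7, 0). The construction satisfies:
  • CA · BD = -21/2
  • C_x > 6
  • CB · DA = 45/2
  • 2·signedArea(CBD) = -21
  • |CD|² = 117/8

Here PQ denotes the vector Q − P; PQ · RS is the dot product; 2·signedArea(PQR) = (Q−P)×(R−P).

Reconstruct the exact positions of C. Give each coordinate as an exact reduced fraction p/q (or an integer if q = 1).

1. C_x = 25/4  [CA · BD = -21/2 ∩ CB · DA = 45/2]
2. C_y = -15/4  [CA · BD = -21/2 ∩ CB · DA = 45/2]
   → C = (25/4, -15/4)

C = (25/4, -15/4)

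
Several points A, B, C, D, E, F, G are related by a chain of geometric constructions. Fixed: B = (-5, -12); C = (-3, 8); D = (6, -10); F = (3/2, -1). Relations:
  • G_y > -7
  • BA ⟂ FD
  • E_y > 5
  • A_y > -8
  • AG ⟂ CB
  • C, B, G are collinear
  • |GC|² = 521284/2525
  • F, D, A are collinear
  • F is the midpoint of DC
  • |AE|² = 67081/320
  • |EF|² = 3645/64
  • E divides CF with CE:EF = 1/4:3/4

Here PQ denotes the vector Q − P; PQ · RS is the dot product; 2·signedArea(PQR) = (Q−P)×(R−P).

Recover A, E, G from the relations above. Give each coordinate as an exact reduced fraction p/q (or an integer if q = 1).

1. A_x = 23/5  [F, D, A are collinear ∩ BA ⟂ FD]
2. A_y = -36/5  [F, D, A are collinear ∩ BA ⟂ FD]
   → A = (23/5, -36/5)
3. E_x = -15/8  [E divides CF with CE:EF = 1/4:3/4]
4. E_y = 23/4  [E divides CF with CE:EF = 1/4:3/4]
   → E = (-15/8, 23/4)
5. G_x = -2237/505  [C, B, G are collinear ∩ AG ⟂ CB]
6. G_y = -636/101  [C, B, G are collinear ∩ AG ⟂ CB]
   → G = (-2237/505, -636/101)

A = (23/5, -36/5)
E = (-15/8, 23/4)
G = (-2237/505, -636/101)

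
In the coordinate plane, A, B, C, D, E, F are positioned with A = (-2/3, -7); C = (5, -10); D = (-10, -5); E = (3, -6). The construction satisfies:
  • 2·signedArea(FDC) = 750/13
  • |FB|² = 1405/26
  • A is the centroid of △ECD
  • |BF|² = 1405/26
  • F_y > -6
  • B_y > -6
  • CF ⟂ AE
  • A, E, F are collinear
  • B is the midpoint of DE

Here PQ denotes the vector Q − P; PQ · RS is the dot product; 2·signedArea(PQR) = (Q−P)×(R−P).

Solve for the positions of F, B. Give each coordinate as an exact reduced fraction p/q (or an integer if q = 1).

B = (-7/2, -11/2)
F = (50/13, -75/13)

1. F_x = 50/13  [A, E, F are collinear ∩ CF ⟂ AE]
2. F_y = -75/13  [A, E, F are collinear ∩ CF ⟂ AE]
   → F = (50/13, -75/13)
3. B_x = -7/2  [B is the midpoint of DE]
4. B_y = -11/2  [B is the midpoint of DE]
   → B = (-7/2, -11/2)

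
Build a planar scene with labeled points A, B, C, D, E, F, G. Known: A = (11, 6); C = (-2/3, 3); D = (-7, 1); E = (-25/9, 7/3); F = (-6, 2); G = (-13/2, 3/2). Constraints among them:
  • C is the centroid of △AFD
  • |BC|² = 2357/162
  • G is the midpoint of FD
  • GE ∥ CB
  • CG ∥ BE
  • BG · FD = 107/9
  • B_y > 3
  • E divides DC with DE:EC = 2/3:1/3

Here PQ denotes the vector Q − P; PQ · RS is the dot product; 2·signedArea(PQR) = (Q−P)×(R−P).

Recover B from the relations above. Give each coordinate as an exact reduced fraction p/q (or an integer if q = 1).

B = (55/18, 23/6)

1. B_x = 55/18  [CG ∥ BE ∩ GE ∥ CB]
2. B_y = 23/6  [CG ∥ BE ∩ GE ∥ CB]
   → B = (55/18, 23/6)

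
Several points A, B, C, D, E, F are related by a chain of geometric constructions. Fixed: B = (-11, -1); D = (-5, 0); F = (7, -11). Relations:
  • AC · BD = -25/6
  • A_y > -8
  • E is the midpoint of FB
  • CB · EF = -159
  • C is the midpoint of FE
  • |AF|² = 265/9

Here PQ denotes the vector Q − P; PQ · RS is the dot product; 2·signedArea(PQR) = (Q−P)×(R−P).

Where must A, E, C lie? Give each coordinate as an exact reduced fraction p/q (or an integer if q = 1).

A = (3, -22/3)
C = (5/2, -17/2)
E = (-2, -6)

1. E_x = -2  [E is the midpoint of FB]
2. E_y = -6  [E is the midpoint of FB]
   → E = (-2, -6)
3. C_x = 5/2  [C is the midpoint of FE]
4. C_y = -17/2  [C is the midpoint of FE]
   → C = (5/2, -17/2)
5. A_x = 3  [line -6·x + -1·y + 32/3 = 0 ∩ |AF|² = 265/9]
6. A_y = -22/3  [line -6·x + -1·y + 32/3 = 0 ∩ |AF|² = 265/9]
   → A = (3, -22/3)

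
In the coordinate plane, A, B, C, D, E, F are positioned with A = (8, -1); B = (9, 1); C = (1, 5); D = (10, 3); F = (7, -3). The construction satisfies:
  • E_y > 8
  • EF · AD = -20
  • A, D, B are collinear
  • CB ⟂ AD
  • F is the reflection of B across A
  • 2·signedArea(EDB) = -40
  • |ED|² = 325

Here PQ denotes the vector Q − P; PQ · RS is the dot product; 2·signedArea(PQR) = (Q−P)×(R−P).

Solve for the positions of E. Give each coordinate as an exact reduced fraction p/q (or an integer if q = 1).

1. E_x = -7  [2·signedArea(EDB) = -40 ∩ EF · AD = -20]
2. E_y = 9  [2·signedArea(EDB) = -40 ∩ EF · AD = -20]
   → E = (-7, 9)

E = (-7, 9)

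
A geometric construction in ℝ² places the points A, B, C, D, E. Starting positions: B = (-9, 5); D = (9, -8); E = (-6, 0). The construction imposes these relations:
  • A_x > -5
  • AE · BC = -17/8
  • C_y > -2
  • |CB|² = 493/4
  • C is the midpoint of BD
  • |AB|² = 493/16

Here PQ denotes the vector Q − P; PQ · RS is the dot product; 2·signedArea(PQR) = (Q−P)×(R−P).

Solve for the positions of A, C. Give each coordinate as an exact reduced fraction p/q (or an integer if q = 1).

1. C_x = 0  [C is the midpoint of BD]
2. C_y = -3/2  [C is the midpoint of BD]
   → C = (0, -3/2)
3. A_x = -9/2  [line -9·x + 13/2·y + -415/8 = 0 ∩ |AB|² = 493/16]
4. A_y = 7/4  [line -9·x + 13/2·y + -415/8 = 0 ∩ |AB|² = 493/16]
   → A = (-9/2, 7/4)

A = (-9/2, 7/4)
C = (0, -3/2)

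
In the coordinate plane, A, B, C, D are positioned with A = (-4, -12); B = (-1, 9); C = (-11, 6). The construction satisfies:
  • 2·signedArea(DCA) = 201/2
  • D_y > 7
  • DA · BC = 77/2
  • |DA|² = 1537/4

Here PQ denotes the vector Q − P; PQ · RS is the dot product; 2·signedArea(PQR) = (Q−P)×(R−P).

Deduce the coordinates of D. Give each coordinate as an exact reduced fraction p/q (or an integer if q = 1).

D = (-6, 15/2)

1. D_x = -6  [2·signedArea(DCA) = 201/2 ∩ DA · BC = 77/2]
2. D_y = 15/2  [2·signedArea(DCA) = 201/2 ∩ DA · BC = 77/2]
   → D = (-6, 15/2)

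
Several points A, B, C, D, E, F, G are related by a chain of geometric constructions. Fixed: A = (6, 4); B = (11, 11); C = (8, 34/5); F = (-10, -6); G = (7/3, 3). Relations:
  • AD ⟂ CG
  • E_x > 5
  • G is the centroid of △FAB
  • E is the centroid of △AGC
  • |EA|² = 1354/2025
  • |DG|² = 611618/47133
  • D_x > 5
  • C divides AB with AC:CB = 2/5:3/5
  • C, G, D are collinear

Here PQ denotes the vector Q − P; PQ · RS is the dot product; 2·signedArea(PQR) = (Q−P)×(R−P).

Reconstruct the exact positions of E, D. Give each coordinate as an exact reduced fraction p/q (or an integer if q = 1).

1. E_x = 49/9  [E is the centroid of △AGC]
2. E_y = 23/5  [E is the centroid of △AGC]
   → E = (49/9, 23/5)
3. D_x = 27888/5237  [C, G, D are collinear ∩ AD ⟂ CG]
4. D_y = 26218/5237  [C, G, D are collinear ∩ AD ⟂ CG]
   → D = (27888/5237, 26218/5237)

D = (27888/5237, 26218/5237)
E = (49/9, 23/5)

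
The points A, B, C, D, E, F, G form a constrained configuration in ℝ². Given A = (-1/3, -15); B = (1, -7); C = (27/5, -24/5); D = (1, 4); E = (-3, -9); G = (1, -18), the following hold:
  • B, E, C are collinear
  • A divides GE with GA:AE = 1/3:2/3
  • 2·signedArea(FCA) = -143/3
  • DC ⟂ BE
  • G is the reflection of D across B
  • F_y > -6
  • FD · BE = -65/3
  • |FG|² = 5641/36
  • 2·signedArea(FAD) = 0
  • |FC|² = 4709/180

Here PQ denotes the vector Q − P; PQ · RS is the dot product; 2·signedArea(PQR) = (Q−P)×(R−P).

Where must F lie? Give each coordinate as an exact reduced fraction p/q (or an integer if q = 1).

F = (1/3, -11/2)

1. F_x = 1/3  [2·signedArea(FAD) = 0 ∩ FD · BE = -65/3]
2. F_y = -11/2  [2·signedArea(FAD) = 0 ∩ FD · BE = -65/3]
   → F = (1/3, -11/2)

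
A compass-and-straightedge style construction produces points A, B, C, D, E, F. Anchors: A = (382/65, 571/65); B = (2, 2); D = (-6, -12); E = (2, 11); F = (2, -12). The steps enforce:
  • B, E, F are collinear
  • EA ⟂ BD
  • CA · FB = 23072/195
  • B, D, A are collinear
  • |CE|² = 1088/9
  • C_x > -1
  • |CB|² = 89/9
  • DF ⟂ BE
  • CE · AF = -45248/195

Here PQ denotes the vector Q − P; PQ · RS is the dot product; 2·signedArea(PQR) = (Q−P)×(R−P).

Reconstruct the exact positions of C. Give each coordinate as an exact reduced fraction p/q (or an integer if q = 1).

C = (-2/3, 1/3)

1. C_x = -2/3  [CE · AF = -45248/195 ∩ CA · FB = 23072/195]
2. C_y = 1/3  [CE · AF = -45248/195 ∩ CA · FB = 23072/195]
   → C = (-2/3, 1/3)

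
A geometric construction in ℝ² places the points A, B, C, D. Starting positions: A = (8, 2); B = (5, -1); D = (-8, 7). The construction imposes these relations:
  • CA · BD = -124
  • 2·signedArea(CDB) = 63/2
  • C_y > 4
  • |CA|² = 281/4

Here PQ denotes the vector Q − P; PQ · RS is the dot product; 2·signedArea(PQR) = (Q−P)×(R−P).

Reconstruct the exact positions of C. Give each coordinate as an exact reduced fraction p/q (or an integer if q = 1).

C = (0, 9/2)

1. C_x = 0  [2·signedArea(CDB) = 63/2 ∩ CA · BD = -124]
2. C_y = 9/2  [2·signedArea(CDB) = 63/2 ∩ CA · BD = -124]
   → C = (0, 9/2)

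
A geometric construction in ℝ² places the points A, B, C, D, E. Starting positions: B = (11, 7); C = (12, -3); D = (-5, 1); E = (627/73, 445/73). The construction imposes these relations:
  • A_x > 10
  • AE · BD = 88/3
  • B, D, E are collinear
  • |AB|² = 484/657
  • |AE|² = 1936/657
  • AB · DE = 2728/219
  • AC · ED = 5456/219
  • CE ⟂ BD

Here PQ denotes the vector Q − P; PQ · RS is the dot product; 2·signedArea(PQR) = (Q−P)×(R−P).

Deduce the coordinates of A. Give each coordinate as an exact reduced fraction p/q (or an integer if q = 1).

A = (2233/219, 489/73)

1. A_x = 2233/219  [line -992/73·x + -372/73·y + 37820/219 = 0 ∩ |AE|² = 1936/657]
2. A_y = 489/73  [line -992/73·x + -372/73·y + 37820/219 = 0 ∩ |AE|² = 1936/657]
   → A = (2233/219, 489/73)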